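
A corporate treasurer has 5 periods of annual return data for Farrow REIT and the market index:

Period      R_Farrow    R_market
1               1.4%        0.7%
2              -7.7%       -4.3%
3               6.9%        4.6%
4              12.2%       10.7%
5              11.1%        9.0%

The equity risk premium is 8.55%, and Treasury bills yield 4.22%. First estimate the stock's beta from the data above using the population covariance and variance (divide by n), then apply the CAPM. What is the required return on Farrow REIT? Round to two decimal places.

15.47%

Mean R_i = (1.4 − 7.7 + 6.9 + 12.2 + 11.1) / 5 = 4.7800%
Mean R_m = (0.7 − 4.3 + 4.6 + 10.7 + 9.0) / 5 = 4.1400%
Σ(R_i − R̄_i)(R_m − R̄_m) = 197.3240  ⇒  Cov = 197.3240 / 5 = 39.4648
Σ(R_m − R̄_m)² = 149.9320  ⇒  Var(R_m) = 149.9320 / 5 = 29.9864
β = Cov / Var(R_m) = 39.4648 / 29.9864 = 1.3161
E(R) = R_f + β × MRP = 4.22% + 1.3161 × 8.55% = 15.47%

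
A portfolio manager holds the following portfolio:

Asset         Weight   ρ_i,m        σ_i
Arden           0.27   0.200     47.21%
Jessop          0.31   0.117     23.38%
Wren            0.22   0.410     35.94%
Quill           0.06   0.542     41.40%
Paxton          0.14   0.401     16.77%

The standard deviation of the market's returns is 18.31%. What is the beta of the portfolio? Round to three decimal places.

β_Arden = 0.200 × 47.21% / 18.31% = 0.5157
β_Jessop = 0.117 × 23.38% / 18.31% = 0.1494
β_Wren = 0.410 × 35.94% / 18.31% = 0.8048
β_Quill = 0.542 × 41.40% / 18.31% = 1.2255
β_Paxton = 0.401 × 16.77% / 18.31% = 0.3673
β_P = Σ w_i β_i = 0.27×0.5157 + 0.31×0.1494 + 0.22×0.8048 + 0.06×1.2255 + 0.14×0.3673 = 0.4876

0.488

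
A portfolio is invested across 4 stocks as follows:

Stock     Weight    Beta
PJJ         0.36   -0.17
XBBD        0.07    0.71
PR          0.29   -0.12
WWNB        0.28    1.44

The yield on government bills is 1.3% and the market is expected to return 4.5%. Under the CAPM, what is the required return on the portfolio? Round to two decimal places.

β_P = Σ w_i β_i = 0.36×-0.17 + 0.07×0.71 + 0.29×-0.12 + 0.28×1.44 = 0.3569
MRP = 4.5% − 1.3% = 3.20%
E(R_P) = R_f + β_P × MRP = 1.3% + 0.3569 × 3.2% = 2.44%

2.44%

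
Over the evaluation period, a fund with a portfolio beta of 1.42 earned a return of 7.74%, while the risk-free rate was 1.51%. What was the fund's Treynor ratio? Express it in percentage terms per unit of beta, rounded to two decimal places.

4.39%

Treynor = (R_P − R_f) / β_P = (7.74% − 1.51%) / 1.4200 = 6.23% / 1.4200 = 4.39%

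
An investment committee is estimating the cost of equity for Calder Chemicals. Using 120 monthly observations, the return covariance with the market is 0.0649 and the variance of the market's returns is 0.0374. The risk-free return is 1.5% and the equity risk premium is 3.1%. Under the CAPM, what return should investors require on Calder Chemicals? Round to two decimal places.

6.88%

β = Cov(R_i, R_m) / Var(R_m) = 0.0649 / 0.0374 = 1.7353
E(R) = R_f + β × MRP = 1.5% + 1.7353 × 3.1% = 6.88%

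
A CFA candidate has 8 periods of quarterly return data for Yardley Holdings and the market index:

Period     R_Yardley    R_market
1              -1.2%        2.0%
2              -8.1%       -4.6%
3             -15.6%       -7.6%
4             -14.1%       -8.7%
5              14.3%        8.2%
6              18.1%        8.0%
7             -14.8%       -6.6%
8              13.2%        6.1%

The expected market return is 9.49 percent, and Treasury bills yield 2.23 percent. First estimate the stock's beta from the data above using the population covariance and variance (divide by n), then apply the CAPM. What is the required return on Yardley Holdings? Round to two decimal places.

Mean R_i = (-1.2 − 8.1 − 15.6 − 14.1 + 14.3 + 18.1 − 14.8 + 13.2) / 8 = -1.0250%
Mean R_m = (2.0 − 4.6 − 7.6 − 8.7 + 8.2 + 8.0 − 6.6 + 6.1) / 8 = -0.4000%
Σ(R_i − R̄_i)(R_m − R̄_m) = 713.0700  ⇒  Cov = 713.0700 / 8 = 89.1338
Σ(R_m − R̄_m)² = 369.3400  ⇒  Var(R_m) = 369.3400 / 8 = 46.1675
β = Cov / Var(R_m) = 89.1338 / 46.1675 = 1.9307
MRP = 9.49% − 2.23% = 7.26%
E(R) = R_f + β × MRP = 2.23% + 1.9307 × 7.26% = 16.25%

16.25%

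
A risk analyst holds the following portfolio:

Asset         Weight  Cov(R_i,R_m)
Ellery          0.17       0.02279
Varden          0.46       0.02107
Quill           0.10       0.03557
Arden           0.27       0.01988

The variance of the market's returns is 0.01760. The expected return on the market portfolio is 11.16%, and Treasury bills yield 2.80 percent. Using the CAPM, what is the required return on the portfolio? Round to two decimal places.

13.48%

β_Ellery = 0.02279 / 0.01760 = 1.2949
β_Varden = 0.02107 / 0.01760 = 1.1972
β_Quill = 0.03557 / 0.01760 = 2.0210
β_Arden = 0.01988 / 0.01760 = 1.1295
β_P = Σ w_i β_i = 0.17×1.2949 + 0.46×1.1972 + 0.10×2.0210 + 0.27×1.1295 = 1.2779
MRP = 11.16% − 2.80% = 8.36%
E(R_P) = R_f + β_P × MRP = 2.80% + 1.2779 × 8.36% = 13.48%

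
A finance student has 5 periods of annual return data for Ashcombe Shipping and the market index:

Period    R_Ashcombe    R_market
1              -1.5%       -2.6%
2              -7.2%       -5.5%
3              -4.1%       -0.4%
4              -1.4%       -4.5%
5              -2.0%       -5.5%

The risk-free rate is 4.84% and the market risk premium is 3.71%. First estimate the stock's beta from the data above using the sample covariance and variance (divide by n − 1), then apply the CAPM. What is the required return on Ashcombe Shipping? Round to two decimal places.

Mean R_i = (-1.5 − 7.2 − 4.1 − 1.4 − 2.0) / 5 = -3.2400%
Mean R_m = (-2.6 − 5.5 − 0.4 − 4.5 − 5.5) / 5 = -3.7000%
Σ(R_i − R̄_i)(R_m − R̄_m) = 2.5000  ⇒  Cov = 2.5000 / 4 = 0.6250
Σ(R_m − R̄_m)² = 19.2200  ⇒  Var(R_m) = 19.2200 / 4 = 4.8050
β = Cov / Var(R_m) = 0.6250 / 4.8050 = 0.1301
E(R) = R_f + β × MRP = 4.84% + 0.1301 × 3.71% = 5.32%

5.32%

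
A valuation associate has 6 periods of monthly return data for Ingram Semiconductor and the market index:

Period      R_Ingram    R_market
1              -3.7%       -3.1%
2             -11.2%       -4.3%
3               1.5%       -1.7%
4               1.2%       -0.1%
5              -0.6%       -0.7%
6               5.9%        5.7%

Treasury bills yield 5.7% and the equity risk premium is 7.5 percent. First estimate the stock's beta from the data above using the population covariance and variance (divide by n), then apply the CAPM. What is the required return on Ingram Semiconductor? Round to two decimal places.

16.29%

Mean R_i = (-3.7 − 11.2 + 1.5 + 1.2 − 0.6 + 5.9) / 6 = -1.1500%
Mean R_m = (-3.1 − 4.3 − 1.7 − 0.1 − 0.7 + 5.7) / 6 = -0.7000%
Σ(R_i − R̄_i)(R_m − R̄_m) = 86.1800  ⇒  Cov = 86.1800 / 6 = 14.3633
Σ(R_m − R̄_m)² = 61.0400  ⇒  Var(R_m) = 61.0400 / 6 = 10.1733
β = Cov / Var(R_m) = 14.3633 / 10.1733 = 1.4119
E(R) = R_f + β × MRP = 5.7% + 1.4119 × 7.5% = 16.29%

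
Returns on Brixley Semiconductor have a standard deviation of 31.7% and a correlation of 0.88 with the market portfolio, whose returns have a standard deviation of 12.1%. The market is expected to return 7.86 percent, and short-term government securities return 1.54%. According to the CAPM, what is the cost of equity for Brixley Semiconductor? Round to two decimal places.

β = ρ × σ_i / σ_m = 0.88 × 31.7% / 12.1% = 2.3055
MRP = 7.86% − 1.54% = 6.32%
E(R) = 1.54% + 2.3055 × 6.32% = 16.11%

16.11%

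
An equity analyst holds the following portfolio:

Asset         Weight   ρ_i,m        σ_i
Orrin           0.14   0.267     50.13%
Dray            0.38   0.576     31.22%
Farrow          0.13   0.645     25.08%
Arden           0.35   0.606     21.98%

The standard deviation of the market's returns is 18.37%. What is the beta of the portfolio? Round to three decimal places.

β_Orrin = 0.267 × 50.13% / 18.37% = 0.7286
β_Dray = 0.576 × 31.22% / 18.37% = 0.9789
β_Farrow = 0.645 × 25.08% / 18.37% = 0.8806
β_Arden = 0.606 × 21.98% / 18.37% = 0.7251
β_P = Σ w_i β_i = 0.14×0.7286 + 0.38×0.9789 + 0.13×0.8806 + 0.35×0.7251 = 0.8422

0.842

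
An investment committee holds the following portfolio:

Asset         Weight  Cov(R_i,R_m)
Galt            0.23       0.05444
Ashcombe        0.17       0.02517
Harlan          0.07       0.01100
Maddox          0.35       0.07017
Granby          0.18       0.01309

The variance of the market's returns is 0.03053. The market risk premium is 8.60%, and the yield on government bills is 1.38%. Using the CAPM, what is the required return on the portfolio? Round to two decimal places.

β_Galt = 0.05444 / 0.03053 = 1.7832
β_Ashcombe = 0.02517 / 0.03053 = 0.8244
β_Harlan = 0.01100 / 0.03053 = 0.3603
β_Maddox = 0.07017 / 0.03053 = 2.2984
β_Granby = 0.01309 / 0.03053 = 0.4288
β_P = Σ w_i β_i = 0.23×1.7832 + 0.17×0.8244 + 0.07×0.3603 + 0.35×2.2984 + 0.18×0.4288 = 1.4571
E(R_P) = R_f + β_P × MRP = 1.38% + 1.4571 × 8.60% = 13.91%

13.91%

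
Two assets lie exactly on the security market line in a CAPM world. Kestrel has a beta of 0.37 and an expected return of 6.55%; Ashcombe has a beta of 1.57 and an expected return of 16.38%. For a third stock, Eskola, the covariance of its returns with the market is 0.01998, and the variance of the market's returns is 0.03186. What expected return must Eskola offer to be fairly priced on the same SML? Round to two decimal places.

8.66%

MRP = (16.38% − 6.55%) / (1.57 − 0.37) = 8.1917%
R_f = 6.55% − 0.37 × 8.1917% = 3.5191%
β_Eskola = Cov / Var(R_m) = 0.01998 / 0.03186 = 0.6271
E(R_Eskola) = R_f + β × MRP = 3.5191% + 0.6271 × 8.1917% = 8.66%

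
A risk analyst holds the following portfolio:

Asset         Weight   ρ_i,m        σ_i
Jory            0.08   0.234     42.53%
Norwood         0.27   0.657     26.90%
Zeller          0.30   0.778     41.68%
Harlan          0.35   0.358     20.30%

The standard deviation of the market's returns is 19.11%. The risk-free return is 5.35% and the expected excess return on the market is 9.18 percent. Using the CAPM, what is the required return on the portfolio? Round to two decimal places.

β_Jory = 0.234 × 42.53% / 19.11% = 0.5208
β_Norwood = 0.657 × 26.90% / 19.11% = 0.9248
β_Zeller = 0.778 × 41.68% / 19.11% = 1.6969
β_Harlan = 0.358 × 20.30% / 19.11% = 0.3803
β_P = Σ w_i β_i = 0.08×0.5208 + 0.27×0.9248 + 0.30×1.6969 + 0.35×0.3803 = 0.9335
E(R_P) = R_f + β_P × MRP = 5.35% + 0.9335 × 9.18% = 13.92%

13.92%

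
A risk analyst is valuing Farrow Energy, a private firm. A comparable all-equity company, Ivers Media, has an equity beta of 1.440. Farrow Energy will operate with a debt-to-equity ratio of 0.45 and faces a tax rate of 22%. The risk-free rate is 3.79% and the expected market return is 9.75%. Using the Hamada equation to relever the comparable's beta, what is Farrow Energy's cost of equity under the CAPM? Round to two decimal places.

15.38%

β_L = β_U × [1 + (1 − t)(D/E)] = 1.440 × [1 + (1 − 0.22) × 0.45]
    = 1.440 × [1 + 0.78 × 0.45] = 1.440 × 1.3510 = 1.9454
MRP = 9.75% − 3.79% = 5.96%
E(R) = R_f + β_L × MRP = 3.79% + 1.9454 × 5.96% = 15.38%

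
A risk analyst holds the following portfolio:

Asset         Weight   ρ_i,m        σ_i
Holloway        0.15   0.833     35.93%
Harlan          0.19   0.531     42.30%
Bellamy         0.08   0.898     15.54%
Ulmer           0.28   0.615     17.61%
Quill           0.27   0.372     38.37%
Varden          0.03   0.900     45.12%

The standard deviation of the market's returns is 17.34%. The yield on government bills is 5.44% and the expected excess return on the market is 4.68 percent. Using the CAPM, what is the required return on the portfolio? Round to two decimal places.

β_Holloway = 0.833 × 35.93% / 17.34% = 1.7260
β_Harlan = 0.531 × 42.30% / 17.34% = 1.2953
β_Bellamy = 0.898 × 15.54% / 17.34% = 0.8048
β_Ulmer = 0.615 × 17.61% / 17.34% = 0.6246
β_Quill = 0.372 × 38.37% / 17.34% = 0.8232
β_Varden = 0.900 × 45.12% / 17.34% = 2.3419
β_P = Σ w_i β_i = 0.15×1.7260 + 0.19×1.2953 + 0.08×0.8048 + 0.28×0.6246 + 0.27×0.8232 + 0.03×2.3419 = 1.0368
E(R_P) = R_f + β_P × MRP = 5.44% + 1.0368 × 4.68% = 10.29%

10.29%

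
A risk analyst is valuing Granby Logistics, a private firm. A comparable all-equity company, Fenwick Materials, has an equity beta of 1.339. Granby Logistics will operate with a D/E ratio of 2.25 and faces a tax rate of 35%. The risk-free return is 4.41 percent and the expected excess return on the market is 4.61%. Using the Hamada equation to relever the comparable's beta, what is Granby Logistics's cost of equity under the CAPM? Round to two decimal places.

β_L = β_U × [1 + (1 − t)(D/E)] = 1.339 × [1 + (1 − 0.35) × 2.25]
    = 1.339 × [1 + 0.65 × 2.25] = 1.339 × 2.4625 = 3.2973
E(R) = R_f + β_L × MRP = 4.41% + 3.2973 × 4.61% = 19.61%

19.61%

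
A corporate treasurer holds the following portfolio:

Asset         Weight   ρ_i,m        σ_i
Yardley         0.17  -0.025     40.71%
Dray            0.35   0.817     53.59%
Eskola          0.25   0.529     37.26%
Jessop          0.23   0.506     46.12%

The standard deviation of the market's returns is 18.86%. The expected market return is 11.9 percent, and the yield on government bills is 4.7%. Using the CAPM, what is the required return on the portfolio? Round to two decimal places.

14.41%

β_Yardley = -0.025 × 40.71% / 18.86% = -0.0540
β_Dray = 0.817 × 53.59% / 18.86% = 2.3215
β_Eskola = 0.529 × 37.26% / 18.86% = 1.0451
β_Jessop = 0.506 × 46.12% / 18.86% = 1.2374
β_P = Σ w_i β_i = 0.17×-0.0540 + 0.35×2.3215 + 0.25×1.0451 + 0.23×1.2374 = 1.3492
MRP = 11.9% − 4.7% = 7.20%
E(R_P) = R_f + β_P × MRP = 4.7% + 1.3492 × 7.2% = 14.41%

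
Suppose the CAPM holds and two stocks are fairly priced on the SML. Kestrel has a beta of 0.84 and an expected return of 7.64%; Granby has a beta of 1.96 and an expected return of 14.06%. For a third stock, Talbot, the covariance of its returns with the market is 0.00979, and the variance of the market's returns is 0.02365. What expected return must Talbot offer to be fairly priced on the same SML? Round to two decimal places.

MRP = (14.06% − 7.64%) / (1.96 − 0.84) = 5.7321%
R_f = 7.64% − 0.84 × 5.7321% = 2.8250%
β_Talbot = Cov / Var(R_m) = 0.00979 / 0.02365 = 0.4140
E(R_Talbot) = R_f + β × MRP = 2.8250% + 0.4140 × 5.7321% = 5.20%

5.20%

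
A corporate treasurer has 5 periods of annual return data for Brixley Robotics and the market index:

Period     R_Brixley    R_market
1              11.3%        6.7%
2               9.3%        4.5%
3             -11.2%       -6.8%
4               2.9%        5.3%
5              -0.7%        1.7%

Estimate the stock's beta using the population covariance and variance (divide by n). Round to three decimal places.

1.559

Mean R_i = (11.3 + 9.3 − 11.2 + 2.9 − 0.7) / 5 = 2.3200%
Mean R_m = (6.7 + 4.5 − 6.8 + 5.3 + 1.7) / 5 = 2.2800%
Σ(R_i − R̄_i)(R_m − R̄_m) = 181.4520  ⇒  Cov = 181.4520 / 5 = 36.2904
Σ(R_m − R̄_m)² = 116.3680  ⇒  Var(R_m) = 116.3680 / 5 = 23.2736
β = Cov / Var(R_m) = 36.2904 / 23.2736 = 1.5593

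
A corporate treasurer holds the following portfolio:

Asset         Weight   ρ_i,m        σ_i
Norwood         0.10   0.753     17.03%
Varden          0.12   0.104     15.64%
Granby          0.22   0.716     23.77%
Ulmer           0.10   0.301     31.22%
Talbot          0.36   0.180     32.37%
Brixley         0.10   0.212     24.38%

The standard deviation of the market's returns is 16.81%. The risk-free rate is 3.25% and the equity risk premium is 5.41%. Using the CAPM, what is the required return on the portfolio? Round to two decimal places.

6.07%

β_Norwood = 0.753 × 17.03% / 16.81% = 0.7629
β_Varden = 0.104 × 15.64% / 16.81% = 0.0968
β_Granby = 0.716 × 23.77% / 16.81% = 1.0125
β_Ulmer = 0.301 × 31.22% / 16.81% = 0.5590
β_Talbot = 0.180 × 32.37% / 16.81% = 0.3466
β_Brixley = 0.212 × 24.38% / 16.81% = 0.3075
β_P = Σ w_i β_i = 0.10×0.7629 + 0.12×0.0968 + 0.22×1.0125 + 0.10×0.5590 + 0.36×0.3466 + 0.10×0.3075 = 0.5221
E(R_P) = R_f + β_P × MRP = 3.25% + 0.5221 × 5.41% = 6.07%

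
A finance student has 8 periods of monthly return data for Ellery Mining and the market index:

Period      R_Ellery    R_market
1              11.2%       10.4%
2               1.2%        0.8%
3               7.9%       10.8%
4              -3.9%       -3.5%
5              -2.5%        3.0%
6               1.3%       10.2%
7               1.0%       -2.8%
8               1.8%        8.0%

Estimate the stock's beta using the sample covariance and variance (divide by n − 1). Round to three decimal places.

Mean R_i = (11.2 + 1.2 + 7.9 − 3.9 − 2.5 + 1.3 + 1.0 + 1.8) / 8 = 2.2500%
Mean R_m = (10.4 + 0.8 + 10.8 − 3.5 + 3.0 + 10.2 − 2.8 + 8.0) / 8 = 4.6125%
Σ(R_i − R̄_i)(R_m − R̄_m) = 150.7450  ⇒  Cov = 150.7450 / 7 = 21.5350
Σ(R_m − R̄_m)² = 252.3688  ⇒  Var(R_m) = 252.3688 / 7 = 36.0527
β = Cov / Var(R_m) = 21.5350 / 36.0527 = 0.5973

0.597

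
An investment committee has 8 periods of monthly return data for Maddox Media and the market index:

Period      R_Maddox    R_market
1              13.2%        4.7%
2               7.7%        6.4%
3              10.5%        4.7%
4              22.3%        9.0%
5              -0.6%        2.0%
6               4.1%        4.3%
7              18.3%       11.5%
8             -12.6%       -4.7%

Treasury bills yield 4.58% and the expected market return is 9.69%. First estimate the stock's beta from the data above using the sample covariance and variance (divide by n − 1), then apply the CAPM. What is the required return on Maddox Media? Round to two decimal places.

15.51%

Mean R_i = (13.2 + 7.7 + 10.5 + 22.3 − 0.6 + 4.1 + 18.3 − 12.6) / 8 = 7.8625%
Mean R_m = (4.7 + 6.4 + 4.7 + 9.0 + 2.0 + 4.3 + 11.5 − 4.7) / 8 = 4.7375%
Σ(R_i − R̄_i)(R_m − R̄_m) = 349.4813  ⇒  Cov = 349.4813 / 7 = 49.9259
Σ(R_m − R̄_m)² = 163.4188  ⇒  Var(R_m) = 163.4188 / 7 = 23.3455
β = Cov / Var(R_m) = 49.9259 / 23.3455 = 2.1386
MRP = 9.69% − 4.58% = 5.11%
E(R) = R_f + β × MRP = 4.58% + 2.1386 × 5.11% = 15.51%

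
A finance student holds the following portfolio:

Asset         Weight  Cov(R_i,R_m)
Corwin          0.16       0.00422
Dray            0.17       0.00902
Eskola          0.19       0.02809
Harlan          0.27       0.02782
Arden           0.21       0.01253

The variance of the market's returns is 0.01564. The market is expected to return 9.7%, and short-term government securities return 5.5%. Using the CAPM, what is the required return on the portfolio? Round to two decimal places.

10.25%

β_Corwin = 0.00422 / 0.01564 = 0.2698
β_Dray = 0.00902 / 0.01564 = 0.5767
β_Eskola = 0.02809 / 0.01564 = 1.7960
β_Harlan = 0.02782 / 0.01564 = 1.7788
β_Arden = 0.01253 / 0.01564 = 0.8012
β_P = Σ w_i β_i = 0.16×0.2698 + 0.17×0.5767 + 0.19×1.7960 + 0.27×1.7788 + 0.21×0.8012 = 1.1310
MRP = 9.7% − 5.5% = 4.20%
E(R_P) = R_f + β_P × MRP = 5.5% + 1.1310 × 4.2% = 10.25%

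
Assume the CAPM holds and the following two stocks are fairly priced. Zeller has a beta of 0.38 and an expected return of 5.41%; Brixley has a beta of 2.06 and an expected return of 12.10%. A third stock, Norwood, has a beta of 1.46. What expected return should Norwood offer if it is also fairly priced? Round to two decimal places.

9.71%

MRP (SML slope) = (12.10% − 5.41%) / (2.06 − 0.38) = 6.69% / 1.68 = 3.9821%
R_f (intercept) = 5.41% − 0.38 × 3.9821% = 3.8968%
E(R_Norwood) = R_f + β × MRP = 3.8968% + 1.46 × 3.9821% = 9.71%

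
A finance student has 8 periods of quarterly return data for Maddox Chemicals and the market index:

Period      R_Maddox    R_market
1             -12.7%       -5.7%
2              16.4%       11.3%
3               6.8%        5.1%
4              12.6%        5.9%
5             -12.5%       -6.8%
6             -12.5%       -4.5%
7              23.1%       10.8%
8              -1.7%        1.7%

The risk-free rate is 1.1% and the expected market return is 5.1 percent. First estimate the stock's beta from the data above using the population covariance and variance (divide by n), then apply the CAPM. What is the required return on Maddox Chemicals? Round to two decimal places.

Mean R_i = (-12.7 + 16.4 + 6.8 + 12.6 − 12.5 − 12.5 + 23.1 − 1.7) / 8 = 2.4375%
Mean R_m = (-5.7 + 11.3 + 5.1 + 5.9 − 6.8 − 4.5 + 10.8 + 1.7) / 8 = 2.2250%
Σ(R_i − R̄_i)(R_m − R̄_m) = 711.1825  ⇒  Cov = 711.1825 / 8 = 88.8978
Σ(R_m − R̄_m)² = 367.4150  ⇒  Var(R_m) = 367.4150 / 8 = 45.9269
β = Cov / Var(R_m) = 88.8978 / 45.9269 = 1.9356
MRP = 5.1% − 1.1% = 4.00%
E(R) = R_f + β × MRP = 1.1% + 1.9356 × 4.0% = 8.84%

8.84%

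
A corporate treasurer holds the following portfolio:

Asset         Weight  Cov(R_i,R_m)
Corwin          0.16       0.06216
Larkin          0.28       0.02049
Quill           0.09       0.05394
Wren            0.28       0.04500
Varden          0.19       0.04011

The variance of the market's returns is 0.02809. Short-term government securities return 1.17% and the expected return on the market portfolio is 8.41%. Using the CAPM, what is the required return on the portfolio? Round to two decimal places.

β_Corwin = 0.06216 / 0.02809 = 2.2129
β_Larkin = 0.02049 / 0.02809 = 0.7294
β_Quill = 0.05394 / 0.02809 = 1.9203
β_Wren = 0.04500 / 0.02809 = 1.6020
β_Varden = 0.04011 / 0.02809 = 1.4279
β_P = Σ w_i β_i = 0.16×2.2129 + 0.28×0.7294 + 0.09×1.9203 + 0.28×1.6020 + 0.19×1.4279 = 1.4510
MRP = 8.41% − 1.17% = 7.24%
E(R_P) = R_f + β_P × MRP = 1.17% + 1.4510 × 7.24% = 11.68%

11.68%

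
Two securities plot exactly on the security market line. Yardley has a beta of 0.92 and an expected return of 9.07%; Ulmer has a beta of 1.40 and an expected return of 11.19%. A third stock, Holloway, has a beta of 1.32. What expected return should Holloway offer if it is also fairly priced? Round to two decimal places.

10.84%

MRP (SML slope) = (11.19% − 9.07%) / (1.40 − 0.92) = 2.12% / 0.48 = 4.4167%
R_f (intercept) = 9.07% − 0.92 × 4.4167% = 5.0066%
E(R_Holloway) = R_f + β × MRP = 5.0066% + 1.32 × 4.4167% = 10.84%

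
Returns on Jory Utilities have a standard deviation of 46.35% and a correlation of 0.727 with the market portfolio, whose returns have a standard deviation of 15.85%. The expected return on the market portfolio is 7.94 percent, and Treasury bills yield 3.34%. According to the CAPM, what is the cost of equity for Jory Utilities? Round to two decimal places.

β = ρ × σ_i / σ_m = 0.727 × 46.35% / 15.85% = 2.1260
MRP = 7.94% − 3.34% = 4.60%
E(R) = 3.34% + 2.1260 × 4.60% = 13.12%

13.12%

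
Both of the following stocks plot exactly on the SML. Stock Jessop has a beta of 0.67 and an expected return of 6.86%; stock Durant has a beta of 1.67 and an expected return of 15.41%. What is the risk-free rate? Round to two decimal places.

1.13%

Both satisfy E(R) = R_f + β·MRP, so the slope of the SML is
MRP = (15.41% − 6.86%) / (1.67 − 0.67) = 8.55% / 1.00 = 8.5500%
R_f = E(R_Jessop) − β_Jessop·MRP = 6.86% − 0.67 × 8.5500% = 1.1315%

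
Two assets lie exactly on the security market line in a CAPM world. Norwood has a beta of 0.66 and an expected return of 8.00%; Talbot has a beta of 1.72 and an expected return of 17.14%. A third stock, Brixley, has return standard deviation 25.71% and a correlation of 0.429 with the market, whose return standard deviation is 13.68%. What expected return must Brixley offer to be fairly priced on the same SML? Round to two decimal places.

MRP = (17.14% − 8.00%) / (1.72 − 0.66) = 8.6226%
R_f = 8.00% − 0.66 × 8.6226% = 2.3091%
β_Brixley = ρ·σ_i/σ_m = 0.429 × 25.71 / 13.68 = 0.8063
E(R_Brixley) = R_f + β × MRP = 2.3091% + 0.8063 × 8.6226% = 9.26%

9.26%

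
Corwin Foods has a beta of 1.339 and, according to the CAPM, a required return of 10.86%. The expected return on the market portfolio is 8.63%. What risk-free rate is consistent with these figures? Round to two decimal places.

2.05%

E(R) = R_f + β(E(R_m) − R_f) = R_f(1 − β) + β·E(R_m)
10.86% = R_f × (1 − 1.339) + 1.339 × 8.63%
10.86% = R_f × -0.339 + 11.55557%
R_f = (10.86% − 11.55557%) / -0.339 = 2.05%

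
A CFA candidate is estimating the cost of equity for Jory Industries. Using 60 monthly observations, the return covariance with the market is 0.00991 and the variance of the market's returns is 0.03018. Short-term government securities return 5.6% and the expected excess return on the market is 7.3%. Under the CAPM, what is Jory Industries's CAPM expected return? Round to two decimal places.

8.00%

β = Cov(R_i, R_m) / Var(R_m) = 0.00991 / 0.03018 = 0.3284
E(R) = R_f + β × MRP = 5.6% + 0.3284 × 7.3% = 8.00%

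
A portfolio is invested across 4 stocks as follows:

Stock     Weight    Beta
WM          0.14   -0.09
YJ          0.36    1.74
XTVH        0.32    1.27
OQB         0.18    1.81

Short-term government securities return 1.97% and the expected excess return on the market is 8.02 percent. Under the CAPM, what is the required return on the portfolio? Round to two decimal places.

β_P = Σ w_i β_i = 0.14×-0.09 + 0.36×1.74 + 0.32×1.27 + 0.18×1.81 = 1.3460
E(R_P) = R_f + β_P × MRP = 1.97% + 1.3460 × 8.02% = 12.76%

12.76%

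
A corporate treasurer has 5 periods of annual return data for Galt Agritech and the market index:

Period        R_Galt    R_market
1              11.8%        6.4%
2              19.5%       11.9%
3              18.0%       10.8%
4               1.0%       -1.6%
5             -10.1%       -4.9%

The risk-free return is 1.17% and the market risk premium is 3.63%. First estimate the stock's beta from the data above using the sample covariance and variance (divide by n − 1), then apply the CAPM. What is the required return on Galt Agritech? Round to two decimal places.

Mean R_i = (11.8 + 19.5 + 18.0 + 1.0 − 10.1) / 5 = 8.0400%
Mean R_m = (6.4 + 11.9 + 10.8 − 1.6 − 4.9) / 5 = 4.5200%
Σ(R_i − R̄_i)(R_m − R̄_m) = 368.1560  ⇒  Cov = 368.1560 / 4 = 92.0390
Σ(R_m − R̄_m)² = 223.6280  ⇒  Var(R_m) = 223.6280 / 4 = 55.9070
β = Cov / Var(R_m) = 92.0390 / 55.9070 = 1.6463
E(R) = R_f + β × MRP = 1.17% + 1.6463 × 3.63% = 7.15%

7.15%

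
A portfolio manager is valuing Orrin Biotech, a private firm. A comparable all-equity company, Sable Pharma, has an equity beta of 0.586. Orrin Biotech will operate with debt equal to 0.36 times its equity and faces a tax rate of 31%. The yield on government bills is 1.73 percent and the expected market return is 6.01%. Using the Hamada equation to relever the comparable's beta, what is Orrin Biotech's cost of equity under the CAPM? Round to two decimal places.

4.86%

β_L = β_U × [1 + (1 − t)(D/E)] = 0.586 × [1 + (1 − 0.31) × 0.36]
    = 0.586 × [1 + 0.69 × 0.36] = 0.586 × 1.2484 = 0.7316
MRP = 6.01% − 1.73% = 4.28%
E(R) = R_f + β_L × MRP = 1.73% + 0.7316 × 4.28% = 4.86%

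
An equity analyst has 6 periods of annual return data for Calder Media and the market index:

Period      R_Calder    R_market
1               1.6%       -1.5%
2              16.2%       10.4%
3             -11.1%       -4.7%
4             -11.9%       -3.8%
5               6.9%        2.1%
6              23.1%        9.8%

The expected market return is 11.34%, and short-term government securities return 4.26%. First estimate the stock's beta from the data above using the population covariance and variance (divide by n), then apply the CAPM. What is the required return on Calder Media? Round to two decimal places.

Mean R_i = (1.6 + 16.2 − 11.1 − 11.9 + 6.9 + 23.1) / 6 = 4.1333%
Mean R_m = (-1.5 + 10.4 − 4.7 − 3.8 + 2.1 + 9.8) / 6 = 2.0500%
Σ(R_i − R̄_i)(R_m − R̄_m) = 453.5000  ⇒  Cov = 453.5000 / 6 = 75.5833
Σ(R_m − R̄_m)² = 222.1750  ⇒  Var(R_m) = 222.1750 / 6 = 37.0292
β = Cov / Var(R_m) = 75.5833 / 37.0292 = 2.0412
MRP = 11.34% − 4.26% = 7.08%
E(R) = R_f + β × MRP = 4.26% + 2.0412 × 7.08% = 18.71%

18.71%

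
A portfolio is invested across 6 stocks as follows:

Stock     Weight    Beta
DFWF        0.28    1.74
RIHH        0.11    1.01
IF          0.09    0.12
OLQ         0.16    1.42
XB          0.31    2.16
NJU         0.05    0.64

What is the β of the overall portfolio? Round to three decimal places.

β_P = Σ w_i β_i = 0.28×1.74 + 0.11×1.01 + 0.09×0.12 + 0.16×1.42 + 0.31×2.16 + 0.05×0.64 = 1.5379

1.538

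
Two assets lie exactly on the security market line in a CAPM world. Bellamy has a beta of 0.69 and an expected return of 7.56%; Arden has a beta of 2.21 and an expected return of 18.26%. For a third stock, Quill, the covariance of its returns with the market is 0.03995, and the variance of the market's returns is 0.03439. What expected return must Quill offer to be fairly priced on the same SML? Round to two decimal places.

10.88%

MRP = (18.26% − 7.56%) / (2.21 − 0.69) = 7.0395%
R_f = 7.56% − 0.69 × 7.0395% = 2.7027%
β_Quill = Cov / Var(R_m) = 0.03995 / 0.03439 = 1.1617
E(R_Quill) = R_f + β × MRP = 2.7027% + 1.1617 × 7.0395% = 10.88%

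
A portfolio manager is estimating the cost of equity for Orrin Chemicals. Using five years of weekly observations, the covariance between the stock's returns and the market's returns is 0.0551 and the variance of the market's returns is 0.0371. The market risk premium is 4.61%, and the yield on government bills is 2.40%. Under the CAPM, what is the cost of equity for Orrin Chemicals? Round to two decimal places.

9.25%

β = Cov(R_i, R_m) / Var(R_m) = 0.0551 / 0.0371 = 1.4852
E(R) = R_f + β × MRP = 2.40% + 1.4852 × 4.61% = 9.25%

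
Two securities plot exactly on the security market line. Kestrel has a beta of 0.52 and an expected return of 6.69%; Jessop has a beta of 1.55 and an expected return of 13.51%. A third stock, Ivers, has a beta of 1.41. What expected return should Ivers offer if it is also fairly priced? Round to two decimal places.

12.58%

MRP (SML slope) = (13.51% − 6.69%) / (1.55 − 0.52) = 6.82% / 1.03 = 6.6214%
R_f (intercept) = 6.69% − 0.52 × 6.6214% = 3.2469%
E(R_Ivers) = R_f + β × MRP = 3.2469% + 1.41 × 6.6214% = 12.58%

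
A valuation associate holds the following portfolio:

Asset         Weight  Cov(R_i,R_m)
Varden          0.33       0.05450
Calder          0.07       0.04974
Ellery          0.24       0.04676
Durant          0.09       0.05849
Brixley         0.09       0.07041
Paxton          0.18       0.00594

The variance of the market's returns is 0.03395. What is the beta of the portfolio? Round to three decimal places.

β_Varden = 0.05450 / 0.03395 = 1.6053
β_Calder = 0.04974 / 0.03395 = 1.4651
β_Ellery = 0.04676 / 0.03395 = 1.3773
β_Durant = 0.05849 / 0.03395 = 1.7228
β_Brixley = 0.07041 / 0.03395 = 2.0739
β_Paxton = 0.00594 / 0.03395 = 0.1750
β_P = Σ w_i β_i = 0.33×1.6053 + 0.07×1.4651 + 0.24×1.3773 + 0.09×1.7228 + 0.09×2.0739 + 0.18×0.1750 = 1.3361

1.336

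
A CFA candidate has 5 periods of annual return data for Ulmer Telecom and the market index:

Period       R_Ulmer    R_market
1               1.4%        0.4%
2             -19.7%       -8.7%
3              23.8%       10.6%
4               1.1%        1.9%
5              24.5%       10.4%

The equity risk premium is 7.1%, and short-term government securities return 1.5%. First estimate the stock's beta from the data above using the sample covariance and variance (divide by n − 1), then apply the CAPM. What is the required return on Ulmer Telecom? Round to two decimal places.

Mean R_i = (1.4 − 19.7 + 23.8 + 1.1 + 24.5) / 5 = 6.2200%
Mean R_m = (0.4 − 8.7 + 10.6 + 1.9 + 10.4) / 5 = 2.9200%
Σ(R_i − R̄_i)(R_m − R̄_m) = 590.3080  ⇒  Cov = 590.3080 / 4 = 147.5770
Σ(R_m − R̄_m)² = 257.3480  ⇒  Var(R_m) = 257.3480 / 4 = 64.3370
β = Cov / Var(R_m) = 147.5770 / 64.3370 = 2.2938
E(R) = R_f + β × MRP = 1.5% + 2.2938 × 7.1% = 17.79%

17.79%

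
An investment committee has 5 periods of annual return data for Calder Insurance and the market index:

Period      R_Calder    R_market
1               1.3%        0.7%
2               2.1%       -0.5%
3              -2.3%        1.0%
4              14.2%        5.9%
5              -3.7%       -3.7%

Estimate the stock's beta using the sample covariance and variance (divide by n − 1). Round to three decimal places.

1.818

Mean R_i = (1.3 + 2.1 − 2.3 + 14.2 − 3.7) / 5 = 2.3200%
Mean R_m = (0.7 − 0.5 + 1.0 + 5.9 − 3.7) / 5 = 0.6800%
Σ(R_i − R̄_i)(R_m − R̄_m) = 87.1420  ⇒  Cov = 87.1420 / 4 = 21.7855
Σ(R_m − R̄_m)² = 47.9280  ⇒  Var(R_m) = 47.9280 / 4 = 11.9820
β = Cov / Var(R_m) = 21.7855 / 11.9820 = 1.8182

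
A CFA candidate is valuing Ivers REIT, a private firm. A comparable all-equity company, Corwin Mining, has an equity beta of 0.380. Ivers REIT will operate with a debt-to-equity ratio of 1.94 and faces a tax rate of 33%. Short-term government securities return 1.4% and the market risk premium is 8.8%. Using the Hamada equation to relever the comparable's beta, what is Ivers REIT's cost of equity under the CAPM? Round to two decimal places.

β_L = β_U × [1 + (1 − t)(D/E)] = 0.380 × [1 + (1 − 0.33) × 1.94]
    = 0.380 × [1 + 0.67 × 1.94] = 0.380 × 2.2998 = 0.8739
E(R) = R_f + β_L × MRP = 1.4% + 0.8739 × 8.8% = 9.09%

9.09%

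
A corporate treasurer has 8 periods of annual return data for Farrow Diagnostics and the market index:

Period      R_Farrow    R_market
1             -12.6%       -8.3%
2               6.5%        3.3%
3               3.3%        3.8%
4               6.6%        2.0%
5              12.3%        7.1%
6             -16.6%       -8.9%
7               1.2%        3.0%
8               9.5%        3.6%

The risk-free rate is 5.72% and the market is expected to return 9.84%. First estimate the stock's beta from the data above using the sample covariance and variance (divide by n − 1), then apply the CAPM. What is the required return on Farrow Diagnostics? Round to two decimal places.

Mean R_i = (-12.6 + 6.5 + 3.3 + 6.6 + 12.3 − 16.6 + 1.2 + 9.5) / 8 = 1.2750%
Mean R_m = (-8.3 + 3.3 + 3.8 + 2.0 + 7.1 − 8.9 + 3.0 + 3.6) / 8 = 0.7000%
Σ(R_i − R̄_i)(R_m − R̄_m) = 417.5000  ⇒  Cov = 417.5000 / 7 = 59.6429
Σ(R_m − R̄_m)² = 245.8800  ⇒  Var(R_m) = 245.8800 / 7 = 35.1257
β = Cov / Var(R_m) = 59.6429 / 35.1257 = 1.6980
MRP = 9.84% − 5.72% = 4.12%
E(R) = R_f + β × MRP = 5.72% + 1.6980 × 4.12% = 12.72%

12.72%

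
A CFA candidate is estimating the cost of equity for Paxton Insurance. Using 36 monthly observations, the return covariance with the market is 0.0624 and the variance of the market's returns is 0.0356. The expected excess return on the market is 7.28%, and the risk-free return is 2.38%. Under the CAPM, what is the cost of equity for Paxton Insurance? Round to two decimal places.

15.14%

β = Cov(R_i, R_m) / Var(R_m) = 0.0624 / 0.0356 = 1.7528
E(R) = R_f + β × MRP = 2.38% + 1.7528 × 7.28% = 15.14%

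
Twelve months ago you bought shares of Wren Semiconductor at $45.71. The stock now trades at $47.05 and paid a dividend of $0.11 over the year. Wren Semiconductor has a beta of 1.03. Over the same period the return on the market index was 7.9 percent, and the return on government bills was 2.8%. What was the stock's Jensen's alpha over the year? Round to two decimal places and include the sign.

Realised HPR = (P1 + D1 − P0) / P0 = (47.05 + 0.11 − 45.71) / 45.71 = 1.45 / 45.71 = 3.1722%
MRP = 7.9% − 2.8% = 5.10%
CAPM required = R_f + β·MRP = 2.8% + 1.03 × 5.1% = 8.0530%
α = realised − required = 3.1722% − 8.0530% = -4.88%

-4.88%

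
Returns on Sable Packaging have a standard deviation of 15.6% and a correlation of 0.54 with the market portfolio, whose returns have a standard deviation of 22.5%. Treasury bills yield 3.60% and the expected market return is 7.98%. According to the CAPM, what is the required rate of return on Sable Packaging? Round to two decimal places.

β = ρ × σ_i / σ_m = 0.54 × 15.6% / 22.5% = 0.3744
MRP = 7.98% − 3.60% = 4.38%
E(R) = 3.60% + 0.3744 × 4.38% = 5.24%

5.24%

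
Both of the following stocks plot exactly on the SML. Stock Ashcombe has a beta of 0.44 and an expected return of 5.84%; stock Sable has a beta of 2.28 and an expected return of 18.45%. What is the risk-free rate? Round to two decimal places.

2.82%

Both satisfy E(R) = R_f + β·MRP, so the slope of the SML is
MRP = (18.45% − 5.84%) / (2.28 − 0.44) = 12.61% / 1.84 = 6.8533%
R_f = E(R_Ashcombe) − β_Ashcombe·MRP = 5.84% − 0.44 × 6.8533% = 2.8245%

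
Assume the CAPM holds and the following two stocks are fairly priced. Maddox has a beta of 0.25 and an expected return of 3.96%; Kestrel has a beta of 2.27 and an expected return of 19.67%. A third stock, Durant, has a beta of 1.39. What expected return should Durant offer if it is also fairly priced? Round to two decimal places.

MRP (SML slope) = (19.67% − 3.96%) / (2.27 − 0.25) = 15.71% / 2.02 = 7.7772%
R_f (intercept) = 3.96% − 0.25 × 7.7772% = 2.0157%
E(R_Durant) = R_f + β × MRP = 2.0157% + 1.39 × 7.7772% = 12.83%

12.83%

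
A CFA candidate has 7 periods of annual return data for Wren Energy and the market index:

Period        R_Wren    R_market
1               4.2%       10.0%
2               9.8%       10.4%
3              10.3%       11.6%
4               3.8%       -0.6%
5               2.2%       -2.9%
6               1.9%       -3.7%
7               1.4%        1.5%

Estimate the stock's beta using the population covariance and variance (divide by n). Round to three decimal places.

Mean R_i = (4.2 + 9.8 + 10.3 + 3.8 + 2.2 + 1.9 + 1.4) / 7 = 4.8000%
Mean R_m = (10.0 + 10.4 + 11.6 − 0.6 − 2.9 − 3.7 + 1.5) / 7 = 3.7571%
Σ(R_i − R̄_i)(R_m − R̄_m) = 123.5700  ⇒  Cov = 123.5700 / 7 = 17.6529
Σ(R_m − R̄_m)² = 268.6171  ⇒  Var(R_m) = 268.6171 / 7 = 38.3739
β = Cov / Var(R_m) = 17.6529 / 38.3739 = 0.4600

0.460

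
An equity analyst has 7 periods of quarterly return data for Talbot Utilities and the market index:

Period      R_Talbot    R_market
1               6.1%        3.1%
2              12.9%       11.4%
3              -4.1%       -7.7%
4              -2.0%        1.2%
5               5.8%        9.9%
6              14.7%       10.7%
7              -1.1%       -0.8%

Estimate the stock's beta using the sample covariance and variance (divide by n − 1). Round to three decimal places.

Mean R_i = (6.1 + 12.9 − 4.1 − 2.0 + 5.8 + 14.7 − 1.1) / 7 = 4.6143%
Mean R_m = (3.1 + 11.4 − 7.7 + 1.2 + 9.9 + 10.7 − 0.8) / 7 = 3.9714%
Σ(R_i − R̄_i)(R_m − R̄_m) = 282.4529  ⇒  Cov = 282.4529 / 6 = 47.0755
Σ(R_m − R̄_m)² = 303.0343  ⇒  Var(R_m) = 303.0343 / 6 = 50.5057
β = Cov / Var(R_m) = 47.0755 / 50.5057 = 0.9321

0.932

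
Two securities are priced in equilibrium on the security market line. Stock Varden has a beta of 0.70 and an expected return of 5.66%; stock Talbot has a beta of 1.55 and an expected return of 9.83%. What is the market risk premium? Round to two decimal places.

Both satisfy E(R) = R_f + β·MRP, so the slope of the SML is
MRP = (9.83% − 5.66%) / (1.55 − 0.70) = 4.17% / 0.85 = 4.9059%

4.91%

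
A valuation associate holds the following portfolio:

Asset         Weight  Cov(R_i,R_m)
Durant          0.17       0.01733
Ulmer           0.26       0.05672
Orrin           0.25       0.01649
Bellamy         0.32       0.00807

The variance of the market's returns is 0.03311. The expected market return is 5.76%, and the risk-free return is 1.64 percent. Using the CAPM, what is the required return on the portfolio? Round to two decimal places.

4.68%

β_Durant = 0.01733 / 0.03311 = 0.5234
β_Ulmer = 0.05672 / 0.03311 = 1.7131
β_Orrin = 0.01649 / 0.03311 = 0.4980
β_Bellamy = 0.00807 / 0.03311 = 0.2437
β_P = Σ w_i β_i = 0.17×0.5234 + 0.26×1.7131 + 0.25×0.4980 + 0.32×0.2437 = 0.7369
MRP = 5.76% − 1.64% = 4.12%
E(R_P) = R_f + β_P × MRP = 1.64% + 0.7369 × 4.12% = 4.68%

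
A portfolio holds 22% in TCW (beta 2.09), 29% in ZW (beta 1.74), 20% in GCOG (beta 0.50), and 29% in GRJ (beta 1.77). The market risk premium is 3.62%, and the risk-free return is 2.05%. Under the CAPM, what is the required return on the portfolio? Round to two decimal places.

7.76%

β_P = Σ w_i β_i = 0.22×2.09 + 0.29×1.74 + 0.20×0.50 + 0.29×1.77 = 1.5777
E(R_P) = R_f + β_P × MRP = 2.05% + 1.5777 × 3.62% = 7.76%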